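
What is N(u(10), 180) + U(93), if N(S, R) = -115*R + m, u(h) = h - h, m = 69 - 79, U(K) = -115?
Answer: -20825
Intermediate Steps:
m = -10
u(h) = 0
N(S, R) = -10 - 115*R (N(S, R) = -115*R - 10 = -10 - 115*R)
N(u(10), 180) + U(93) = (-10 - 115*180) - 115 = (-10 - 20700) - 115 = -20710 - 115 = -20825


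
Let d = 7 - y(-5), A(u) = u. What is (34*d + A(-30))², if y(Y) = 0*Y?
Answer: 43264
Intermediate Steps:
y(Y) = 0
d = 7 (d = 7 - 1*0 = 7 + 0 = 7)
(34*d + A(-30))² = (34*7 - 30)² = (238 - 30)² = 208² = 43264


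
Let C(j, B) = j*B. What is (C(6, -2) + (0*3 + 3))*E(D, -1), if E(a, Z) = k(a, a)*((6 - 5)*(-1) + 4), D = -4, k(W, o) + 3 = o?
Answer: 189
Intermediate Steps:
k(W, o) = -3 + o
E(a, Z) = -9 + 3*a (E(a, Z) = (-3 + a)*((6 - 5)*(-1) + 4) = (-3 + a)*(1*(-1) + 4) = (-3 + a)*(-1 + 4) = (-3 + a)*3 = -9 + 3*a)
C(j, B) = B*j
(C(6, -2) + (0*3 + 3))*E(D, -1) = (-2*6 + (0*3 + 3))*(-9 + 3*(-4)) = (-12 + (0 + 3))*(-9 - 12) = (-12 + 3)*(-21) = -9*(-21) = 189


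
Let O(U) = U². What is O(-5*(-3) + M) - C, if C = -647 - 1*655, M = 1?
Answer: 1558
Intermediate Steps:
C = -1302 (C = -647 - 655 = -1302)
O(-5*(-3) + M) - C = (-5*(-3) + 1)² - 1*(-1302) = (15 + 1)² + 1302 = 16² + 1302 = 256 + 1302 = 1558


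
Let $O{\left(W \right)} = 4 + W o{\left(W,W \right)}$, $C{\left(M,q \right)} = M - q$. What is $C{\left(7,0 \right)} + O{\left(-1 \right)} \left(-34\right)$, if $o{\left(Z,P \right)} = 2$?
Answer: $-61$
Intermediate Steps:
$O{\left(W \right)} = 4 + 2 W$ ($O{\left(W \right)} = 4 + W 2 = 4 + 2 W$)
$C{\left(7,0 \right)} + O{\left(-1 \right)} \left(-34\right) = \left(7 - 0\right) + \left(4 + 2 \left(-1\right)\right) \left(-34\right) = \left(7 + 0\right) + \left(4 - 2\right) \left(-34\right) = 7 + 2 \left(-34\right) = 7 - 68 = -61$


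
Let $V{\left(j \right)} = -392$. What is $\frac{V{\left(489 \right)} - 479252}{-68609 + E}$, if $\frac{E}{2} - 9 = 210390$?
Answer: $- \frac{479644}{352189} \approx -1.3619$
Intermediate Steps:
$E = 420798$ ($E = 18 + 2 \cdot 210390 = 18 + 420780 = 420798$)
$\frac{V{\left(489 \right)} - 479252}{-68609 + E} = \frac{-392 - 479252}{-68609 + 420798} = - \frac{479644}{352189}$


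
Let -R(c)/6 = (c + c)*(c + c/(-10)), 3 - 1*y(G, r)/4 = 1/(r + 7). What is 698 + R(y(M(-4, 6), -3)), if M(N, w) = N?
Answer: -3044/5 ≈ -608.80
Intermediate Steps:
y(G, r) = 12 - 4/(7 + r) (y(G, r) = 12 - 4/(r + 7) = 12 - 4/(7 + r))
R(c) = -54*c**2/5 (R(c) = -6*(c + c)*(c + c/(-10)) = -6*2*c*(c + c*(-1/10)) = -6*2*c*(c - c/10) = -6*2*c*9*c/10 = -54*c**2/5)
698 + R(y(M(-4, 6), -3)) = 698 - 54*16*(20 + 3*(-3))**2/(7 - 3)**2/5 = 698 - 54*(20 - 9)**2/5 = 698 - 54*(4*(1/4)*11)**2/5 = 698 - 54/5*11**2 = 698 - 54/5*121 = 698 - 6534/5 = -3044/5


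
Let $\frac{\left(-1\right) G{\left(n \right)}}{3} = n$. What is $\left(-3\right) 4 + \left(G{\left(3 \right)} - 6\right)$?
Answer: $-27$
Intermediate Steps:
$G{\left(n \right)} = - 3 n$
$\left(-3\right) 4 + \left(G{\left(3 \right)} - 6\right) = \left(-3\right) 4 - 15 = -12 - 15 = -27$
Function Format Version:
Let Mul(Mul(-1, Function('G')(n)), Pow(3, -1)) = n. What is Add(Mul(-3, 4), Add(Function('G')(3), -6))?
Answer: -27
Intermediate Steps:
Function('G')(n) = Mul(-3, n)
Add(Mul(-3, 4), Add(Function('G')(3), -6)) = Add(Mul(-3, 4), Add(Mul(-3, 3), -6)) = Add(-12, Add(-9, -6)) = Add(-12, -15) = -27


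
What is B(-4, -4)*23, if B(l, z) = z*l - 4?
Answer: 276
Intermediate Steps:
B(l, z) = -4 + l*z (B(l, z) = l*z - 4 = -4 + l*z)
B(-4, -4)*23 = (-4 - 4*(-4))*23 = (-4 + 16)*23 = 12*23 = 276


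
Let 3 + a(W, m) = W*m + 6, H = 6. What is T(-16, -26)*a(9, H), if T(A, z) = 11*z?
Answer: -16302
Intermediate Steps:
a(W, m) = 3 + W*m (a(W, m) = -3 + (W*m + 6) = -3 + (6 + W*m) = 3 + W*m)
T(-16, -26)*a(9, H) = (11*(-26))*(3 + 9*6) = -286*(3 + 54) = -286*57 = -16302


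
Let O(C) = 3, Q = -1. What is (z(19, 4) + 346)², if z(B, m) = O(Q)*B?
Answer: 162409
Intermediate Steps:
z(B, m) = 3*B
(z(19, 4) + 346)² = (3*19 + 346)² = (57 + 346)² = 403² = 162409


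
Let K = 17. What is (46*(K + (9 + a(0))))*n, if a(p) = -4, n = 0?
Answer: 0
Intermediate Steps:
(46*(K + (9 + a(0))))*n = (46*(17 + (9 - 4)))*0 = (46*(17 + 5))*0 = (46*22)*0 = 1012*0 = 0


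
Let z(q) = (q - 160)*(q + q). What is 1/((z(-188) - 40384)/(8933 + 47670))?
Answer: 56603/90464 ≈ 0.62570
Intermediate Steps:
z(q) = 2*q*(-160 + q) (z(q) = (-160 + q)*(2*q) = 2*q*(-160 + q))
1/((z(-188) - 40384)/(8933 + 47670)) = 1/((2*(-188)*(-160 - 188) - 40384)/(8933 + 47670)) = 1/((2*(-188)*(-348) - 40384)/56603) = 1/((130848 - 40384)*(1/56603)) = 1/(90464*(1/56603)) = 1/(90464/56603) = 56603/90464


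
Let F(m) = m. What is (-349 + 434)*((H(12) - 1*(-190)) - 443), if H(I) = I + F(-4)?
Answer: -20825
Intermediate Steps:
H(I) = -4 + I (H(I) = I - 4 = -4 + I)
(-349 + 434)*((H(12) - 1*(-190)) - 443) = (-349 + 434)*(((-4 + 12) - 1*(-190)) - 443) = 85*((8 + 190) - 443) = 85*(198 - 443) = 85*(-245) = -20825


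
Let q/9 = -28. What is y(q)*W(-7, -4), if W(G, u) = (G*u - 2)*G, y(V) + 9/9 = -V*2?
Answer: -91546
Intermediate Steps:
q = -252 (q = 9*(-28) = -252)
y(V) = -1 - 2*V (y(V) = -1 - V*2 = -1 - 2*V)
W(G, u) = G*(-2 + G*u) (W(G, u) = (-2 + G*u)*G = G*(-2 + G*u))
y(q)*W(-7, -4) = (-1 - 2*(-252))*(-7*(-2 - 7*(-4))) = (-1 + 504)*(-7*(-2 + 28)) = 503*(-7*26) = 503*(-182) = -91546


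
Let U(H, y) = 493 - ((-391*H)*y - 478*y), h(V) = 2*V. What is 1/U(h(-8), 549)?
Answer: -1/3171629 ≈ -3.1530e-7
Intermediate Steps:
U(H, y) = 493 + 478*y + 391*H*y (U(H, y) = 493 - (-391*H*y - 478*y) = 493 - (-478*y - 391*H*y) = 493 + (478*y + 391*H*y) = 493 + 478*y + 391*H*y)
1/U(h(-8), 549) = 1/(493 + 478*549 + 391*(2*(-8))*549) = 1/(493 + 262422 + 391*(-16)*549) = 1/(493 + 262422 - 3434544) = 1/(-3171629) = -1/3171629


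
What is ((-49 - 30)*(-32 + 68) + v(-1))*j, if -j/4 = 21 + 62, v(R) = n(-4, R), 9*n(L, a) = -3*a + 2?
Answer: 8496212/9 ≈ 9.4402e+5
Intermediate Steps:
n(L, a) = 2/9 - a/3 (n(L, a) = (-3*a + 2)/9 = (2 - 3*a)/9 = 2/9 - a/3)
v(R) = 2/9 - R/3
j = -332 (j = -4*(21 + 62) = -4*83 = -332)
((-49 - 30)*(-32 + 68) + v(-1))*j = ((-49 - 30)*(-32 + 68) + (2/9 - ⅓*(-1)))*(-332) = (-79*36 + (2/9 + ⅓))*(-332) = (-2844 + 5/9)*(-332) = -25591/9*(-332) = 8496212/9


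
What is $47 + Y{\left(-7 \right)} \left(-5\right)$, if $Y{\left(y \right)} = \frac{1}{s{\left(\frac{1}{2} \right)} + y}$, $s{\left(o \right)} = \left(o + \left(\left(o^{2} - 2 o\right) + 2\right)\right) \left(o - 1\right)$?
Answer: $\frac{3001}{63} \approx 47.635$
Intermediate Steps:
$s{\left(o \right)} = \left(-1 + o\right) \left(2 + o^{2} - o\right)$ ($s{\left(o \right)} = \left(o + \left(2 + o^{2} - 2 o\right)\right) \left(-1 + o\right) = \left(2 + o^{2} - o\right) \left(-1 + o\right) = \left(-1 + o\right) \left(2 + o^{2} - o\right)$)
$Y{\left(y \right)} = \frac{1}{- \frac{7}{8} + y}$ ($Y{\left(y \right)} = \frac{1}{\left(-2 + \left(\frac{1}{2}\right)^{3} - 2 \left(\frac{1}{2}\right)^{2} + \frac{3}{2}\right) + y} = \frac{1}{\left(-2 + \left(\frac{1}{2}\right)^{3} - \frac{2}{4} + 3 \cdot \frac{1}{2}\right) + y} = \frac{1}{\left(-2 + \frac{1}{8} - \frac{1}{2} + \frac{3}{2}\right) + y} = \frac{1}{- \frac{7}{8} + y}$)
$47 + Y{\left(-7 \right)} \left(-5\right) = 47 + \frac{8}{-7 + 8 \left(-7\right)} \left(-5\right) = 47 + \frac{8}{-7 - 56} \left(-5\right) = 47 + \frac{8}{-63} \left(-5\right) = 47 + 8 \left(- \frac{1}{63}\right) \left(-5\right) = 47 - - \frac{40}{63} = 47 + \frac{40}{63} = \frac{3001}{63}$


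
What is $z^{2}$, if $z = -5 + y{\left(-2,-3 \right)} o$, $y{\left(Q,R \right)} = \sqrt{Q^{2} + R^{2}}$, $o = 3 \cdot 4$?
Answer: $1897 - 120 \sqrt{13} \approx 1464.3$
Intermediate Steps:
$o = 12$
$z = -5 + 12 \sqrt{13}$ ($z = -5 + \sqrt{\left(-2\right)^{2} + \left(-3\right)^{2}} \cdot 12 = -5 + \sqrt{4 + 9} \cdot 12 = -5 + \sqrt{13} \cdot 12 = -5 + 12 \sqrt{13} \approx 38.267$)
$z^{2} = \left(-5 + 12 \sqrt{13}\right)^{2}$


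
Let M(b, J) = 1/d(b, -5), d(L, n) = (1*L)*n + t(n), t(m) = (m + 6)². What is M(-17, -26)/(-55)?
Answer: -1/4730 ≈ -0.00021142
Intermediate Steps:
t(m) = (6 + m)²
d(L, n) = (6 + n)² + L*n (d(L, n) = (1*L)*n + (6 + n)² = L*n + (6 + n)² = (6 + n)² + L*n)
M(b, J) = 1/(1 - 5*b) (M(b, J) = 1/((6 - 5)² + b*(-5)) = 1/(1² - 5*b) = 1/(1 - 5*b))
M(-17, -26)/(-55) = 1/((1 - 5*(-17))*(-55)) = -1/55/(1 + 85) = -1/55/86 = (1/86)*(-1/55) = -1/4730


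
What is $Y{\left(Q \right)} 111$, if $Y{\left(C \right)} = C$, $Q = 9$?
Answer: $999$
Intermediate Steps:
$Y{\left(Q \right)} 111 = 9 \cdot 111 = 999$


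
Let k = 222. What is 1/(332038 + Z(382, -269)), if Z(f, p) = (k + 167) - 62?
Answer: 1/332365 ≈ 3.0087e-6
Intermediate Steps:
Z(f, p) = 327 (Z(f, p) = (222 + 167) - 62 = 389 - 62 = 327)
1/(332038 + Z(382, -269)) = 1/(332038 + 327) = 1/332365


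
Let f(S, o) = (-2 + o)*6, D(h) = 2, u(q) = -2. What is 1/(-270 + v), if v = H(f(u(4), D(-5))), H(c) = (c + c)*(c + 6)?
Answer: -1/270 ≈ -0.0037037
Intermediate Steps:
f(S, o) = -12 + 6*o
H(c) = 2*c*(6 + c) (H(c) = (2*c)*(6 + c) = 2*c*(6 + c))
v = 0 (v = 2*(-12 + 6*2)*(6 + (-12 + 6*2)) = 2*(-12 + 12)*(6 + (-12 + 12)) = 2*0*(6 + 0) = 2*0*6 = 0)
1/(-270 + v) = 1/(-270 + 0) = 1/(-270) = -1/270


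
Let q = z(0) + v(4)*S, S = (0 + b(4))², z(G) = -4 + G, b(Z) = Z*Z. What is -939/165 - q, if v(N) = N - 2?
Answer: -28253/55 ≈ -513.69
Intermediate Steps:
b(Z) = Z²
S = 256 (S = (0 + 4²)² = (0 + 16)² = 16² = 256)
v(N) = -2 + N
q = 508 (q = (-4 + 0) + (-2 + 4)*256 = -4 + 2*256 = -4 + 512 = 508)
-939/165 - q = -939/165 - 1*508 = -939*1/165 - 508 = -313/55 - 508 = -28253/55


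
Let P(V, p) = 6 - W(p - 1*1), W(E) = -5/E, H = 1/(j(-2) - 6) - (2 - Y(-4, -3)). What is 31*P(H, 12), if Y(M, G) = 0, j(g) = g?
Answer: 2201/11 ≈ 200.09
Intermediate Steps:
H = -17/8 (H = 1/(-2 - 6) - (2 - 1*0) = 1/(-8) - (2 + 0) = -⅛ - 1*2 = -⅛ - 2 = -17/8 ≈ -2.1250)
P(V, p) = 6 + 5/(-1 + p) (P(V, p) = 6 - (-5)/(p - 1*1) = 6 - (-5)/(p - 1) = 6 - (-5)/(-1 + p) = 6 + 5/(-1 + p))
31*P(H, 12) = 31*((-1 + 6*12)/(-1 + 12)) = 31*((-1 + 72)/11) = 31*((1/11)*71) = 31*(71/11) = 2201/11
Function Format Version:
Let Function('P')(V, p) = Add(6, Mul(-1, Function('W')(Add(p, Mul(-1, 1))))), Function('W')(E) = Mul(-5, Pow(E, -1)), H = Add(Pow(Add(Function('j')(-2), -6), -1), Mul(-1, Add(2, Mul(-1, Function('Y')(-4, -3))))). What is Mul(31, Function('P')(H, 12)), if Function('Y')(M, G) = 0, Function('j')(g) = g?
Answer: Rational(2201, 11) ≈ 200.09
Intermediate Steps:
H = Rational(-17, 8) (H = Add(Pow(Add(-2, -6), -1), Mul(-1, Add(2, Mul(-1, 0)))) = Add(Pow(-8, -1), Mul(-1, Add(2, 0))) = Add(Rational(-1, 8), Mul(-1, 2)) = Add(Rational(-1, 8), -2) = Rational(-17, 8) ≈ -2.1250)
Function('P')(V, p) = Add(6, Mul(5, Pow(Add(-1, p), -1))) (Function('P')(V, p) = Add(6, Mul(-1, Mul(-5, Pow(Add(p, Mul(-1, 1)), -1)))) = Add(6, Mul(-1, Mul(-5, Pow(Add(p, -1), -1)))) = Add(6, Mul(-1, Mul(-5, Pow(Add(-1, p), -1)))) = Add(6, Mul(5, Pow(Add(-1, p), -1))))
Mul(31, Function('P')(H, 12)) = Mul(31, Mul(Pow(Add(-1, 12), -1), Add(-1, Mul(6, 12)))) = Mul(31, Mul(Pow(11, -1), Add(-1, 72))) = Mul(31, Mul(Rational(1, 11), 71)) = Mul(31, Rational(71, 11)) = Rational(2201, 11)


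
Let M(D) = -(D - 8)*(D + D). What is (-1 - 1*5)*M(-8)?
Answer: 1536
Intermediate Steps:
M(D) = -2*D*(-8 + D) (M(D) = -(-8 + D)*2*D = -2*D*(-8 + D))
(-1 - 1*5)*M(-8) = (-1 - 1*5)*(2*(-8)*(8 - 1*(-8))) = (-1 - 5)*(2*(-8)*(8 + 8)) = -12*(-8)*16 = -6*(-256) = 1536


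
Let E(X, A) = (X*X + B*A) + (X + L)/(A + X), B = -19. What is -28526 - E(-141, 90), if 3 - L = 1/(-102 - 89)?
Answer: -454901834/9741 ≈ -46700.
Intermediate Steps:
L = 574/191 (L = 3 - 1/(-102 - 89) = 3 - 1/(-191) = 3 - 1*(-1/191) = 3 + 1/191 = 574/191 ≈ 3.0052)
E(X, A) = X² - 19*A + (574/191 + X)/(A + X) (E(X, A) = (X*X - 19*A) + (X + 574/191)/(A + X) = (X² - 19*A) + (574/191 + X)/(A + X) = X² - 19*A + (574/191 + X)/(A + X))
-28526 - E(-141, 90) = -28526 - (574/191 - 141 + (-141)³ - 19*90² + 90*(-141)² - 19*90*(-141))/(90 - 141) = -28526 - (574/191 - 141 - 2803221 - 19*8100 + 90*19881 + 241110)/(-51) = -28526 - (-1)*(574/191 - 141 - 2803221 - 153900 + 1789290 + 241110)/51 = -28526 - (-1)*(-177030068)/(51*191) = -28526 - 1*177030068/9741 = -28526 - 177030068/9741 = -454901834/9741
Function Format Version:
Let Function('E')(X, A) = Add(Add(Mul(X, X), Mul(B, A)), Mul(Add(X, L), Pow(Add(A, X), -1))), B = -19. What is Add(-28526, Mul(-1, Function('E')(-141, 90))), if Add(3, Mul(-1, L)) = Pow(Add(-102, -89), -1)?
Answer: Rational(-454901834, 9741) ≈ -46700.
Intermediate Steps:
L = Rational(574, 191) (L = Add(3, Mul(-1, Pow(Add(-102, -89), -1))) = Add(3, Mul(-1, Pow(-191, -1))) = Add(3, Mul(-1, Rational(-1, 191))) = Add(3, Rational(1, 191)) = Rational(574, 191) ≈ 3.0052)
Function('E')(X, A) = Add(Pow(X, 2), Mul(-19, A), Mul(Pow(Add(A, X), -1), Add(Rational(574, 191), X))) (Function('E')(X, A) = Add(Add(Mul(X, X), Mul(-19, A)), Mul(Add(X, Rational(574, 191)), Pow(Add(A, X), -1))) = Add(Add(Pow(X, 2), Mul(-19, A)), Mul(Add(Rational(574, 191), X), Pow(Add(A, X), -1))) = Add(Add(Pow(X, 2), Mul(-19, A)), Mul(Pow(Add(A, X), -1), Add(Rational(574, 191), X))) = Add(Pow(X, 2), Mul(-19, A), Mul(Pow(Add(A, X), -1), Add(Rational(574, 191), X))))
Add(-28526, Mul(-1, Function('E')(-141, 90))) = Add(-28526, Mul(-1, Mul(Pow(Add(90, -141), -1), Add(Rational(574, 191), -141, Pow(-141, 3), Mul(-19, Pow(90, 2)), Mul(90, Pow(-141, 2)), Mul(-19, 90, -141))))) = Add(-28526, Mul(-1, Mul(Pow(-51, -1), Add(Rational(574, 191), -141, -2803221, Mul(-19, 8100), Mul(90, 19881), 241110)))) = Add(-28526, Mul(-1, Mul(Rational(-1, 51), Add(Rational(574, 191), -141, -2803221, -153900, 1789290, 241110)))) = Add(-28526, Mul(-1, Mul(Rational(-1, 51), Rational(-177030068, 191)))) = Add(-28526, Mul(-1, Rational(177030068, 9741))) = Add(-28526, Rational(-177030068, 9741)) = Rational(-454901834, 9741)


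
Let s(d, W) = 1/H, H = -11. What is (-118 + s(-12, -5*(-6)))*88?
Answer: -10392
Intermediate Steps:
s(d, W) = -1/11 (s(d, W) = 1/(-11) = -1/11)
(-118 + s(-12, -5*(-6)))*88 = (-118 - 1/11)*88 = -1299/11*88 = -10392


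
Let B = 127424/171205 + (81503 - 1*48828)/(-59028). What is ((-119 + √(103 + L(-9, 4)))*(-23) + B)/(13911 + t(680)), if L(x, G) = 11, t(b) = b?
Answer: 27661744941877/147455022605340 - 23*√114/14591 ≈ 0.17076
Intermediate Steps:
B = 1927460497/10105888740 (B = 127424*(1/171205) + (81503 - 48828)*(-1/59028) = 127424/171205 + 32675*(-1/59028) = 127424/171205 - 32675/59028 = 1927460497/10105888740 ≈ 0.19073)
((-119 + √(103 + L(-9, 4)))*(-23) + B)/(13911 + t(680)) = ((-119 + √(103 + 11))*(-23) + 1927460497/10105888740)/(13911 + 680) = ((-119 + √114)*(-23) + 1927460497/10105888740)/14591 = ((2737 - 23*√114) + 1927460497/10105888740)*(1/14591) = (27661744941877/10105888740 - 23*√114)*(1/14591) = 27661744941877/147455022605340 - 23*√114/14591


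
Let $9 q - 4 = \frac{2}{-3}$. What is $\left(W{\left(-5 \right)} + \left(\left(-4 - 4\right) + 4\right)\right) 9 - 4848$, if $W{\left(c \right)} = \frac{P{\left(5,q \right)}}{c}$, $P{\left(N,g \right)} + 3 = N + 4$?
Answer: $- \frac{24474}{5} \approx -4894.8$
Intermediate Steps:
$q = \frac{10}{27}$ ($q = \frac{4}{9} + \frac{2 \frac{1}{-3}}{9} = \frac{4}{9} + \frac{2 \left(- \frac{1}{3}\right)}{9} = \frac{4}{9} + \frac{1}{9} \left(- \frac{2}{3}\right) = \frac{4}{9} - \frac{2}{27} = \frac{10}{27} \approx 0.37037$)
$P{\left(N,g \right)} = 1 + N$ ($P{\left(N,g \right)} = -3 + \left(N + 4\right) = -3 + \left(4 + N\right) = 1 + N$)
$W{\left(c \right)} = \frac{6}{c}$ ($W{\left(c \right)} = \frac{1 + 5}{c} = \frac{6}{c}$)
$\left(W{\left(-5 \right)} + \left(\left(-4 - 4\right) + 4\right)\right) 9 - 4848 = \left(\frac{6}{-5} + \left(\left(-4 - 4\right) + 4\right)\right) 9 - 4848 = \left(6 \left(- \frac{1}{5}\right) + \left(-8 + 4\right)\right) 9 - 4848 = \left(- \frac{6}{5} - 4\right) 9 - 4848 = \left(- \frac{26}{5}\right) 9 - 4848 = - \frac{234}{5} - 4848 = - \frac{24474}{5}$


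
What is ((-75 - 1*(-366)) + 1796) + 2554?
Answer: 4641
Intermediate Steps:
((-75 - 1*(-366)) + 1796) + 2554 = ((-75 + 366) + 1796) + 2554 = (291 + 1796) + 2554 = 2087 + 2554 = 4641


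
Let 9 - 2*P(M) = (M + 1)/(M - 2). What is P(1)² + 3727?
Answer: 15029/4 ≈ 3757.3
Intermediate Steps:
P(M) = 9/2 - (1 + M)/(2*(-2 + M)) (P(M) = 9/2 - (M + 1)/(2*(M - 2)) = 9/2 - (1 + M)/(2*(-2 + M)))
P(1)² + 3727 = ((-19 + 8*1)/(2*(-2 + 1)))² + 3727 = ((½)*(-19 + 8)/(-1))² + 3727 = ((½)*(-1)*(-11))² + 3727 = (11/2)² + 3727 = 121/4 + 3727 = 15029/4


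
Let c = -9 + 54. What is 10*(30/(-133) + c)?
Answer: 59550/133 ≈ 447.74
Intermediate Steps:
c = 45
10*(30/(-133) + c) = 10*(30/(-133) + 45) = 10*(30*(-1/133) + 45) = 10*(-30/133 + 45) = 10*(5955/133) = 59550/133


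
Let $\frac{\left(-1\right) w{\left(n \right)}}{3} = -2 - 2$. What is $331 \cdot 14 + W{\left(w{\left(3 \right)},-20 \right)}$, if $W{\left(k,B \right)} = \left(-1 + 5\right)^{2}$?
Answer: $4650$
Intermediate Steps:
$w{\left(n \right)} = 12$ ($w{\left(n \right)} = - 3 \left(-2 - 2\right) = \left(-3\right) \left(-4\right) = 12$)
$W{\left(k,B \right)} = 16$ ($W{\left(k,B \right)} = 4^{2} = 16$)
$331 \cdot 14 + W{\left(w{\left(3 \right)},-20 \right)} = 331 \cdot 14 + 16 = 4634 + 16 = 4650$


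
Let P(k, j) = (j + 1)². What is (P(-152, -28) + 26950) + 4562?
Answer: 32241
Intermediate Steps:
P(k, j) = (1 + j)²
(P(-152, -28) + 26950) + 4562 = ((1 - 28)² + 26950) + 4562 = ((-27)² + 26950) + 4562 = (729 + 26950) + 4562 = 27679 + 4562 = 32241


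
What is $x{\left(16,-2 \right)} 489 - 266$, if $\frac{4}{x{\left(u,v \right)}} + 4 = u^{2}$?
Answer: $- \frac{5423}{21} \approx -258.24$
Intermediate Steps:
$x{\left(u,v \right)} = \frac{4}{-4 + u^{2}}$
$x{\left(16,-2 \right)} 489 - 266 = \frac{4}{-4 + 16^{2}} \cdot 489 - 266 = \frac{4}{-4 + 256} \cdot 489 - 266 = \frac{4}{252} \cdot 489 - 266 = 4 \cdot \frac{1}{252} \cdot 489 - 266 = \frac{1}{63} \cdot 489 - 266 = \frac{163}{21} - 266 = - \frac{5423}{21}$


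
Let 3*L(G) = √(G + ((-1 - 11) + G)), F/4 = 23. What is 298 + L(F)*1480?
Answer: 298 + 2960*√43/3 ≈ 6768.0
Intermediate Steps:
F = 92 (F = 4*23 = 92)
L(G) = √(-12 + 2*G)/3 (L(G) = √(G + ((-1 - 11) + G))/3 = √(G + (-12 + G))/3 = √(-12 + 2*G)/3)
298 + L(F)*1480 = 298 + (√(-12 + 2*92)/3)*1480 = 298 + (√(-12 + 184)/3)*1480 = 298 + (√172/3)*1480 = 298 + ((2*√43)/3)*1480 = 298 + (2*√43/3)*1480 = 298 + 2960*√43/3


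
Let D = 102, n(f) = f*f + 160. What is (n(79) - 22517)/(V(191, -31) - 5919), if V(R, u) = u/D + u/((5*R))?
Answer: 1569859560/576602557 ≈ 2.7226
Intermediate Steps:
n(f) = 160 + f² (n(f) = f² + 160 = 160 + f²)
V(R, u) = u/102 + u/(5*R) (V(R, u) = u/102 + u/((5*R)) = u*(1/102) + u*(1/(5*R)) = u/102 + u/(5*R))
(n(79) - 22517)/(V(191, -31) - 5919) = ((160 + 79²) - 22517)/(((1/102)*(-31) + (⅕)*(-31)/191) - 5919) = ((160 + 6241) - 22517)/((-31/102 + (⅕)*(-31)*(1/191)) - 5919) = (6401 - 22517)/((-31/102 - 31/955) - 5919) = -16116/(-32767/97410 - 5919) = -16116/(-576602557/97410) = -16116*(-97410/576602557) = 1569859560/576602557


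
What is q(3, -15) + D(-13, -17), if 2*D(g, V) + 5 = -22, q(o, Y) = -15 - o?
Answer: -63/2 ≈ -31.500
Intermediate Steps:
D(g, V) = -27/2 (D(g, V) = -5/2 + (½)*(-22) = -5/2 - 11 = -27/2)
q(3, -15) + D(-13, -17) = (-15 - 1*3) - 27/2 = (-15 - 3) - 27/2 = -18 - 27/2 = -63/2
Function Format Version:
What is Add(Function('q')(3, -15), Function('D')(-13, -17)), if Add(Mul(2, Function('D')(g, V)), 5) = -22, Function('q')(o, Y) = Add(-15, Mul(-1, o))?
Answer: Rational(-63, 2) ≈ -31.500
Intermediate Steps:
Function('D')(g, V) = Rational(-27, 2) (Function('D')(g, V) = Add(Rational(-5, 2), Mul(Rational(1, 2), -22)) = Add(Rational(-5, 2), -11) = Rational(-27, 2))
Add(Function('q')(3, -15), Function('D')(-13, -17)) = Add(Add(-15, Mul(-1, 3)), Rational(-27, 2)) = Add(Add(-15, -3), Rational(-27, 2)) = Add(-18, Rational(-27, 2)) = Rational(-63, 2)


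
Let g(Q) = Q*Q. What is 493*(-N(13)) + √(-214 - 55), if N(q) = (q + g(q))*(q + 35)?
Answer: -4306848 + I*√269 ≈ -4.3068e+6 + 16.401*I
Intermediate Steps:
g(Q) = Q²
N(q) = (35 + q)*(q + q²) (N(q) = (q + q²)*(q + 35) = (q + q²)*(35 + q) = (35 + q)*(q + q²))
493*(-N(13)) + √(-214 - 55) = 493*(-13*(35 + 13² + 36*13)) + √(-214 - 55) = 493*(-13*(35 + 169 + 468)) + √(-269) = 493*(-13*672) + I*√269 = 493*(-1*8736) + I*√269 = 493*(-8736) + I*√269 = -4306848 + I*√269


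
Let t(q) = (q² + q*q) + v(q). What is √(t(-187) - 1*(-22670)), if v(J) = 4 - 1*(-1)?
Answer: √92613 ≈ 304.32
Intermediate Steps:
v(J) = 5 (v(J) = 4 + 1 = 5)
t(q) = 5 + 2*q² (t(q) = (q² + q*q) + 5 = (q² + q²) + 5 = 2*q² + 5 = 5 + 2*q²)
√(t(-187) - 1*(-22670)) = √((5 + 2*(-187)²) - 1*(-22670)) = √((5 + 2*34969) + 22670) = √((5 + 69938) + 22670) = √(69943 + 22670) = √92613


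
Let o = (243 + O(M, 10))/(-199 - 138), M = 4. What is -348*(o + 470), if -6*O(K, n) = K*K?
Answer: -55036084/337 ≈ -1.6331e+5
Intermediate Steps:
O(K, n) = -K²/6 (O(K, n) = -K*K/6 = -K²/6)
o = -721/1011 (o = (243 - ⅙*4²)/(-199 - 138) = (243 - ⅙*16)/(-337) = (243 - 8/3)*(-1/337) = (721/3)*(-1/337) = -721/1011 ≈ -0.71316)
-348*(o + 470) = -348*(-721/1011 + 470) = -348*474449/1011 = -55036084/337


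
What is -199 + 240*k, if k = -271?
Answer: -65239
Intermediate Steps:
-199 + 240*k = -199 + 240*(-271) = -199 - 65040 = -65239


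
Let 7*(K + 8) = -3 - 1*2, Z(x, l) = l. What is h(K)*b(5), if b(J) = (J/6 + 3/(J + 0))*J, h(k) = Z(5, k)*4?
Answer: -5246/21 ≈ -249.81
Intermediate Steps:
K = -61/7 (K = -8 + (-3 - 1*2)/7 = -8 + (-3 - 2)/7 = -8 + (⅐)*(-5) = -8 - 5/7 = -61/7 ≈ -8.7143)
h(k) = 4*k (h(k) = k*4 = 4*k)
b(J) = J*(3/J + J/6) (b(J) = (J*(⅙) + 3/J)*J = (J/6 + 3/J)*J = (3/J + J/6)*J = J*(3/J + J/6))
h(K)*b(5) = (4*(-61/7))*(3 + (⅙)*5²) = -244*(3 + (⅙)*25)/7 = -244*(3 + 25/6)/7 = -244/7*43/6 = -5246/21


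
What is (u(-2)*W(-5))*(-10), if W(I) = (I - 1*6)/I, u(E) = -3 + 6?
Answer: -66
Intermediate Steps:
u(E) = 3
W(I) = (-6 + I)/I (W(I) = (I - 6)/I = (-6 + I)/I)
(u(-2)*W(-5))*(-10) = (3*((-6 - 5)/(-5)))*(-10) = (3*(-⅕*(-11)))*(-10) = (3*(11/5))*(-10) = (33/5)*(-10) = -66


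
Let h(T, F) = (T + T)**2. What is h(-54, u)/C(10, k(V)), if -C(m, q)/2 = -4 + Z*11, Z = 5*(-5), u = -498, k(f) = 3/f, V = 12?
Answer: 648/31 ≈ 20.903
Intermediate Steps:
Z = -25
h(T, F) = 4*T**2 (h(T, F) = (2*T)**2 = 4*T**2)
C(m, q) = 558 (C(m, q) = -2*(-4 - 25*11) = -2*(-4 - 275) = -2*(-279) = 558)
h(-54, u)/C(10, k(V)) = (4*(-54)**2)/558 = (4*2916)*(1/558) = 11664*(1/558) = 648/31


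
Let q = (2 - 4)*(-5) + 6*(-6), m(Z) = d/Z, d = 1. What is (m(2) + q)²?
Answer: 2601/4 ≈ 650.25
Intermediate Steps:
m(Z) = 1/Z
q = -26 (q = -2*(-5) - 36 = 10 - 36 = -26)
(m(2) + q)² = (1/2 - 26)² = (½ - 26)² = (-51/2)² = 2601/4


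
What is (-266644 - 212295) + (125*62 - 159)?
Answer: -471348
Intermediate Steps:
(-266644 - 212295) + (125*62 - 159) = -478939 + (7750 - 159) = -478939 + 7591 = -471348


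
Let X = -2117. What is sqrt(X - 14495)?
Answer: 2*I*sqrt(4153) ≈ 128.89*I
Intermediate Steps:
sqrt(X - 14495) = sqrt(-2117 - 14495) = sqrt(-16612) = 2*I*sqrt(4153)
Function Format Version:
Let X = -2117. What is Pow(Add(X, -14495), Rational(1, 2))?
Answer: Mul(2, I, Pow(4153, Rational(1, 2))) ≈ Mul(128.89, I)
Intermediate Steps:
Pow(Add(X, -14495), Rational(1, 2)) = Pow(Add(-2117, -14495), Rational(1, 2)) = Pow(-16612, Rational(1, 2)) = Mul(2, I, Pow(4153, Rational(1, 2)))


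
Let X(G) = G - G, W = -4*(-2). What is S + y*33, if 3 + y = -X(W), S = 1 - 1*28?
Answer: -126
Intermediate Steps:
W = 8
X(G) = 0
S = -27 (S = 1 - 28 = -27)
y = -3 (y = -3 - 1*0 = -3 + 0 = -3)
S + y*33 = -27 - 3*33 = -27 - 99 = -126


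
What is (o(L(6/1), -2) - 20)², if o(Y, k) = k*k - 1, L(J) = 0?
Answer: 289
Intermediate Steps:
o(Y, k) = -1 + k² (o(Y, k) = k² - 1 = -1 + k²)
(o(L(6/1), -2) - 20)² = ((-1 + (-2)²) - 20)² = ((-1 + 4) - 20)² = (3 - 20)² = (-17)² = 289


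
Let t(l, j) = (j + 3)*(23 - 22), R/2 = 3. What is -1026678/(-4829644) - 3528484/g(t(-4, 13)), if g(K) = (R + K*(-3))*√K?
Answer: 532546689425/25355631 ≈ 21003.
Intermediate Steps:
R = 6 (R = 2*3 = 6)
t(l, j) = 3 + j (t(l, j) = (3 + j)*1 = 3 + j)
g(K) = √K*(6 - 3*K) (g(K) = (6 + K*(-3))*√K = (6 - 3*K)*√K = √K*(6 - 3*K))
-1026678/(-4829644) - 3528484/g(t(-4, 13)) = -1026678/(-4829644) - 3528484*1/(3*(2 - (3 + 13))*√(3 + 13)) = -1026678*(-1/4829644) - 3528484*1/(12*(2 - 1*16)) = 513339/2414822 - 3528484*1/(12*(2 - 16)) = 513339/2414822 - 3528484/(3*4*(-14)) = 513339/2414822 - 3528484/(-168) = 513339/2414822 - 3528484*(-1/168) = 513339/2414822 + 882121/42 = 532546689425/25355631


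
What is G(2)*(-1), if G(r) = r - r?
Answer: 0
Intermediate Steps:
G(r) = 0
G(2)*(-1) = 0*(-1) = 0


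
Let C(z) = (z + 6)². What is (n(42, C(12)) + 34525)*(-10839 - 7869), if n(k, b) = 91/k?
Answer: -645934234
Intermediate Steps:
C(z) = (6 + z)²
(n(42, C(12)) + 34525)*(-10839 - 7869) = (91/42 + 34525)*(-10839 - 7869) = (91*(1/42) + 34525)*(-18708) = (13/6 + 34525)*(-18708) = (207163/6)*(-18708) = -645934234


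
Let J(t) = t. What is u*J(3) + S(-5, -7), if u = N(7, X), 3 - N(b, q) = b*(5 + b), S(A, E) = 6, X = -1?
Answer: -237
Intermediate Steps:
N(b, q) = 3 - b*(5 + b)
u = -81 (u = 3 - 1*7² - 5*7 = 3 - 1*49 - 35 = 3 - 49 - 35 = -81)
u*J(3) + S(-5, -7) = -81*3 + 6 = -243 + 6 = -237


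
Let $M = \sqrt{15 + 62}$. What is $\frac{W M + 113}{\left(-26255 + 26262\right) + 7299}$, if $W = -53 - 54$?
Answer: $\frac{113}{7306} - \frac{107 \sqrt{77}}{7306} \approx -0.11305$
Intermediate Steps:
$W = -107$ ($W = -53 - 54 = -107$)
$M = \sqrt{77} \approx 8.775$
$\frac{W M + 113}{\left(-26255 + 26262\right) + 7299} = \frac{- 107 \sqrt{77} + 113}{\left(-26255 + 26262\right) + 7299} = \frac{113 - 107 \sqrt{77}}{7 + 7299} = \frac{113 - 107 \sqrt{77}}{7306} = \left(113 - 107 \sqrt{77}\right) \frac{1}{7306} = \frac{113}{7306} - \frac{107 \sqrt{77}}{7306}$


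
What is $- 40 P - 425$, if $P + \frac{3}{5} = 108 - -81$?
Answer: $-7961$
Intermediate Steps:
$P = \frac{942}{5}$ ($P = - \frac{3}{5} + \left(108 - -81\right) = - \frac{3}{5} + \left(108 + 81\right) = - \frac{3}{5} + 189 = \frac{942}{5} \approx 188.4$)
$- 40 P - 425 = \left(-40\right) \frac{942}{5} - 425 = -7536 - 425 = -7961$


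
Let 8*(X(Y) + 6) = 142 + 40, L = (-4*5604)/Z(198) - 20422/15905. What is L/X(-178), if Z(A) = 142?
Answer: -718852808/75660085 ≈ -9.5011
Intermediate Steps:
L = -179713202/1129255 (L = -4*5604/142 - 20422/15905 = -22416*1/142 - 20422*1/15905 = -11208/71 - 20422/15905 = -179713202/1129255 ≈ -159.14)
X(Y) = 67/4 (X(Y) = -6 + (142 + 40)/8 = -6 + (⅛)*182 = -6 + 91/4 = 67/4)
L/X(-178) = -179713202/(1129255*67/4) = -179713202/1129255*4/67 = -718852808/75660085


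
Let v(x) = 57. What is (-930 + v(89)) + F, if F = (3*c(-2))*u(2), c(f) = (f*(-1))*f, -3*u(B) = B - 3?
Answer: -877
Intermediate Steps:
u(B) = 1 - B/3 (u(B) = -(B - 3)/3 = -(-3 + B)/3 = 1 - B/3)
c(f) = -f² (c(f) = (-f)*f = -f²)
F = -4 (F = (3*(-1*(-2)²))*(1 - ⅓*2) = (3*(-1*4))*(1 - ⅔) = (3*(-4))*(⅓) = -12*⅓ = -4)
(-930 + v(89)) + F = (-930 + 57) - 4 = -873 - 4 = -877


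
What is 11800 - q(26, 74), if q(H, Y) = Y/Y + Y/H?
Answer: 153350/13 ≈ 11796.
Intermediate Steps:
q(H, Y) = 1 + Y/H
11800 - q(26, 74) = 11800 - (26 + 74)/26 = 11800 - 100/26 = 11800 - 1*50/13 = 11800 - 50/13 = 153350/13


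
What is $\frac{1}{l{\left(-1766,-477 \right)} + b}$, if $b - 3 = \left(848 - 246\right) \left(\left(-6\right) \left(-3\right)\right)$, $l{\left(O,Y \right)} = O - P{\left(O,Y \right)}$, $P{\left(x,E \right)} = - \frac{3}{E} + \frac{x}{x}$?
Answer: $\frac{159}{1442447} \approx 0.00011023$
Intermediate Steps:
$P{\left(x,E \right)} = 1 - \frac{3}{E}$ ($P{\left(x,E \right)} = - \frac{3}{E} + 1 = 1 - \frac{3}{E}$)
$l{\left(O,Y \right)} = O - \frac{-3 + Y}{Y}$
$b = 10839$ ($b = 3 + \left(848 - 246\right) \left(\left(-6\right) \left(-3\right)\right) = 3 + 602 \cdot 18 = 3 + 10836 = 10839$)
$\frac{1}{l{\left(-1766,-477 \right)} + b} = \frac{1}{\left(-1 - 1766 + \frac{3}{-477}\right) + 10839} = \frac{1}{\left(-1 - 1766 + 3 \left(- \frac{1}{477}\right)\right) + 10839} = \frac{1}{\left(-1 - 1766 - \frac{1}{159}\right) + 10839} = \frac{1}{- \frac{280954}{159} + 10839} = \frac{1}{\frac{1442447}{159}} = \frac{159}{1442447}$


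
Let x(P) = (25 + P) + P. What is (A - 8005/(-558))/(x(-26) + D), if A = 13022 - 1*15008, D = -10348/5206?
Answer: 2863776349/42103890 ≈ 68.017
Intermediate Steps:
D = -5174/2603 (D = -10348*1/5206 = -5174/2603 ≈ -1.9877)
A = -1986 (A = 13022 - 15008 = -1986)
x(P) = 25 + 2*P
(A - 8005/(-558))/(x(-26) + D) = (-1986 - 8005/(-558))/((25 + 2*(-26)) - 5174/2603) = (-1986 - 8005*(-1/558))/((25 - 52) - 5174/2603) = (-1986 + 8005/558)/(-27 - 5174/2603) = -1100183/(558*(-75455/2603)) = -1100183/558*(-2603/75455) = 2863776349/42103890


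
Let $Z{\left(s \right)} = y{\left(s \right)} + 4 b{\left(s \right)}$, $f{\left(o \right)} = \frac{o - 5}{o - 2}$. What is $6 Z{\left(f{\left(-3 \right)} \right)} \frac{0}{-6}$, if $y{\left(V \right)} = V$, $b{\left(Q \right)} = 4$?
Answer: $0$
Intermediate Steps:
$f{\left(o \right)} = \frac{-5 + o}{-2 + o}$
$Z{\left(s \right)} = 16 + s$ ($Z{\left(s \right)} = s + 4 \cdot 4 = s + 16 = 16 + s$)
$6 Z{\left(f{\left(-3 \right)} \right)} \frac{0}{-6} = 6 \left(16 + \frac{-5 - 3}{-2 - 3}\right) \frac{0}{-6} = 6 \left(16 + \frac{1}{-5} \left(-8\right)\right) 0 \left(- \frac{1}{6}\right) = 6 \left(16 - - \frac{8}{5}\right) 0 = 6 \left(16 + \frac{8}{5}\right) 0 = 6 \cdot \frac{88}{5} \cdot 0 = \frac{528}{5} \cdot 0 = 0$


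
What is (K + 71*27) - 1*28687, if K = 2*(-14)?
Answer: -26798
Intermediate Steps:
K = -28
(K + 71*27) - 1*28687 = (-28 + 71*27) - 1*28687 = (-28 + 1917) - 28687 = 1889 - 28687 = -26798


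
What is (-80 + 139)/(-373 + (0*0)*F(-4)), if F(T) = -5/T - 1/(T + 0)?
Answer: -59/373 ≈ -0.15818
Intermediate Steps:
F(T) = -6/T (F(T) = -5/T - 1/T = -6/T)
(-80 + 139)/(-373 + (0*0)*F(-4)) = (-80 + 139)/(-373 + (0*0)*(-6/(-4))) = 59/(-373 + 0*(-6*(-¼))) = 59/(-373 + 0*(3/2)) = 59/(-373 + 0) = 59/(-373) = 59*(-1/373) = -59/373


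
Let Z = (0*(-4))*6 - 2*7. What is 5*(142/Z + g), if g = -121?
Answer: -4590/7 ≈ -655.71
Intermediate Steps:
Z = -14 (Z = 0*6 - 14 = 0 - 14 = -14)
5*(142/Z + g) = 5*(142/(-14) - 121) = 5*(142*(-1/14) - 121) = 5*(-71/7 - 121) = 5*(-918/7) = -4590/7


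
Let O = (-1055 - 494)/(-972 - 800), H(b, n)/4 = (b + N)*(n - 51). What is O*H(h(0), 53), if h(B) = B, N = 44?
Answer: 136312/443 ≈ 307.70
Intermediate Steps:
H(b, n) = 4*(-51 + n)*(44 + b) (H(b, n) = 4*((b + 44)*(n - 51)) = 4*((44 + b)*(-51 + n)) = 4*((-51 + n)*(44 + b)) = 4*(-51 + n)*(44 + b))
O = 1549/1772 (O = -1549/(-1772) = -1549*(-1/1772) = 1549/1772 ≈ 0.87415)
O*H(h(0), 53) = 1549*(-8976 - 204*0 + 176*53 + 4*0*53)/1772 = 1549*(-8976 + 0 + 9328 + 0)/1772 = (1549/1772)*352 = 136312/443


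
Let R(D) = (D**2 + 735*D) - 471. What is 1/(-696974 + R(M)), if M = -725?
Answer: -1/704695 ≈ -1.4191e-6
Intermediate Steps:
R(D) = -471 + D**2 + 735*D
1/(-696974 + R(M)) = 1/(-696974 + (-471 + (-725)**2 + 735*(-725))) = 1/(-696974 + (-471 + 525625 - 532875)) = 1/(-696974 - 7721) = 1/(-704695) = -1/704695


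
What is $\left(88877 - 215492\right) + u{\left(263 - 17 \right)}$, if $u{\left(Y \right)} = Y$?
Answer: $-126369$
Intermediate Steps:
$\left(88877 - 215492\right) + u{\left(263 - 17 \right)} = \left(88877 - 215492\right) + \left(263 - 17\right) = -126615 + \left(263 - 17\right) = -126615 + 246 = -126369$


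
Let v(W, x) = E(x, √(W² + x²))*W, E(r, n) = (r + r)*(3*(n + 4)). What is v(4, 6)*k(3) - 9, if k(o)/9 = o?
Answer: 15543 + 7776*√13 ≈ 43580.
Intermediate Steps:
E(r, n) = 2*r*(12 + 3*n) (E(r, n) = (2*r)*(3*(4 + n)) = (2*r)*(12 + 3*n) = 2*r*(12 + 3*n))
k(o) = 9*o
v(W, x) = 6*W*x*(4 + √(W² + x²)) (v(W, x) = (6*x*(4 + √(W² + x²)))*W = 6*W*x*(4 + √(W² + x²)))
v(4, 6)*k(3) - 9 = (6*4*6*(4 + √(4² + 6²)))*(9*3) - 9 = (6*4*6*(4 + √(16 + 36)))*27 - 9 = (6*4*6*(4 + √52))*27 - 9 = (6*4*6*(4 + 2*√13))*27 - 9 = (576 + 288*√13)*27 - 9 = (15552 + 7776*√13) - 9 = 15543 + 7776*√13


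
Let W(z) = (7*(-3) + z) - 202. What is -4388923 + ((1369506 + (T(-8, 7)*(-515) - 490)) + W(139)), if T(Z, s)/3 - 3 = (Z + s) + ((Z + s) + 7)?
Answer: -3032351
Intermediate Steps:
T(Z, s) = 30 + 6*Z + 6*s (T(Z, s) = 9 + 3*((Z + s) + ((Z + s) + 7)) = 9 + 3*((Z + s) + (7 + Z + s)) = 9 + 3*(7 + 2*Z + 2*s) = 9 + (21 + 6*Z + 6*s) = 30 + 6*Z + 6*s)
W(z) = -223 + z (W(z) = (-21 + z) - 202 = -223 + z)
-4388923 + ((1369506 + (T(-8, 7)*(-515) - 490)) + W(139)) = -4388923 + ((1369506 + ((30 + 6*(-8) + 6*7)*(-515) - 490)) + (-223 + 139)) = -4388923 + ((1369506 + ((30 - 48 + 42)*(-515) - 490)) - 84) = -4388923 + ((1369506 + (24*(-515) - 490)) - 84) = -4388923 + ((1369506 + (-12360 - 490)) - 84) = -4388923 + ((1369506 - 12850) - 84) = -4388923 + (1356656 - 84) = -4388923 + 1356572 = -3032351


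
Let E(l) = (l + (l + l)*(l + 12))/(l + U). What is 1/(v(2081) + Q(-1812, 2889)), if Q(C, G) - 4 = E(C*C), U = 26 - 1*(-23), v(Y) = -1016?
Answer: 3283393/21557454934556 ≈ 1.5231e-7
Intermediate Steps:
U = 49 (U = 26 + 23 = 49)
E(l) = (l + 2*l*(12 + l))/(49 + l) (E(l) = (l + (l + l)*(l + 12))/(l + 49) = (l + (2*l)*(12 + l))/(49 + l) = (l + 2*l*(12 + l))/(49 + l))
Q(C, G) = 4 + C²*(25 + 2*C²)/(49 + C²) (Q(C, G) = 4 + (C*C)*(25 + 2*(C*C))/(49 + C*C) = 4 + C²*(25 + 2*C²)/(49 + C²))
1/(v(2081) + Q(-1812, 2889)) = 1/(-1016 + (196 + 2*(-1812)⁴ + 29*(-1812)²)/(49 + (-1812)²)) = 1/(-1016 + (196 + 2*10780347822336 + 29*3283344)/(49 + 3283344)) = 1/(-1016 + (196 + 21560695644672 + 95216976)/3283393) = 1/(-1016 + (1/3283393)*21560790861844) = 1/(-1016 + 21560790861844/3283393) = 1/(21557454934556/3283393) = 3283393/21557454934556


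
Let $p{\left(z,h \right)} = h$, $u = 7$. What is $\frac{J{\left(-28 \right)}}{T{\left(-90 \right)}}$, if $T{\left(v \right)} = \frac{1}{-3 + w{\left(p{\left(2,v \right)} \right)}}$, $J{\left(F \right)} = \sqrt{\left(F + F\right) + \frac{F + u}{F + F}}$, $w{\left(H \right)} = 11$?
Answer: $2 i \sqrt{890} \approx 59.666 i$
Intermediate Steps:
$J{\left(F \right)} = \sqrt{2 F + \frac{7 + F}{2 F}}$ ($J{\left(F \right)} = \sqrt{\left(F + F\right) + \frac{F + 7}{F + F}} = \sqrt{2 F + \frac{7 + F}{2 F}}$)
$T{\left(v \right)} = \frac{1}{8}$ ($T{\left(v \right)} = \frac{1}{-3 + 11} = \frac{1}{8}$)
$\frac{J{\left(-28 \right)}}{T{\left(-90 \right)}} = \frac{\sqrt{2 + 8 \left(-28\right) + \frac{14}{-28}}}{2} \frac{1}{\frac{1}{8}} = \frac{\sqrt{2 - 224 + 14 \left(- \frac{1}{28}\right)}}{2} \cdot 8 = \frac{\sqrt{2 - 224 - \frac{1}{2}}}{2} \cdot 8 = \frac{\sqrt{- \frac{445}{2}}}{2} \cdot 8 = \frac{\frac{1}{2} i \sqrt{890}}{2} \cdot 8 = \frac{i \sqrt{890}}{4} \cdot 8 = 2 i \sqrt{890}$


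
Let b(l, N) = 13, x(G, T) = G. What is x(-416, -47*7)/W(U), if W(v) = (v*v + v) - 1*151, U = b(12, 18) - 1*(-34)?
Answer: -416/2105 ≈ -0.19762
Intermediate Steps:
U = 47 (U = 13 - 1*(-34) = 13 + 34 = 47)
W(v) = -151 + v + v² (W(v) = (v² + v) - 151 = (v + v²) - 151 = -151 + v + v²)
x(-416, -47*7)/W(U) = -416/(-151 + 47 + 47²) = -416/(-151 + 47 + 2209) = -416/2105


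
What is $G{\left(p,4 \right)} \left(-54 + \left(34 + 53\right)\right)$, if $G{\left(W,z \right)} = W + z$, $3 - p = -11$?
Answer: $594$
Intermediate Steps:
$p = 14$ ($p = 3 - -11 = 3 + 11 = 14$)
$G{\left(p,4 \right)} \left(-54 + \left(34 + 53\right)\right) = \left(14 + 4\right) \left(-54 + \left(34 + 53\right)\right) = 18 \left(-54 + 87\right) = 18 \cdot 33 = 594$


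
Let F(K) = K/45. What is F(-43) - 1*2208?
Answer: -99403/45 ≈ -2209.0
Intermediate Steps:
F(K) = K/45 (F(K) = K*(1/45) = K/45)
F(-43) - 1*2208 = (1/45)*(-43) - 1*2208 = -43/45 - 2208 = -99403/45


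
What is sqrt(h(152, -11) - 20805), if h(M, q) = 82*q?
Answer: 7*I*sqrt(443) ≈ 147.33*I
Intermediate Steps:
sqrt(h(152, -11) - 20805) = sqrt(82*(-11) - 20805) = sqrt(-902 - 20805) = sqrt(-21707) = 7*I*sqrt(443)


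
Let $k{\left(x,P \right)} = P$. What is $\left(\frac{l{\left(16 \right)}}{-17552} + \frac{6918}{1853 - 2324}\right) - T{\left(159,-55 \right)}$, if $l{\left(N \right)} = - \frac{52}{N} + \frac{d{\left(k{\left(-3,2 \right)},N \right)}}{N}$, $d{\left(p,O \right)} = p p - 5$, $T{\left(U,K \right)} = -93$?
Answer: $\frac{3452837761}{44090624} \approx 78.312$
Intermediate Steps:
$d{\left(p,O \right)} = -5 + p^{2}$ ($d{\left(p,O \right)} = p^{2} - 5 = -5 + p^{2}$)
$l{\left(N \right)} = - \frac{53}{N}$ ($l{\left(N \right)} = - \frac{52}{N} + \frac{-5 + 2^{2}}{N} = - \frac{52}{N} + \frac{-5 + 4}{N} = - \frac{52}{N} - \frac{1}{N} = - \frac{53}{N}$)
$\left(\frac{l{\left(16 \right)}}{-17552} + \frac{6918}{1853 - 2324}\right) - T{\left(159,-55 \right)} = \left(\frac{\left(-53\right) \frac{1}{16}}{-17552} + \frac{6918}{1853 - 2324}\right) - -93 = \left(\left(-53\right) \frac{1}{16} \left(- \frac{1}{17552}\right) + \frac{6918}{1853 - 2324}\right) + 93 = \left(\left(- \frac{53}{16}\right) \left(- \frac{1}{17552}\right) + \frac{6918}{-471}\right) + 93 = \left(\frac{53}{280832} + 6918 \left(- \frac{1}{471}\right)\right) + 93 = \left(\frac{53}{280832} - \frac{2306}{157}\right) + 93 = - \frac{647590271}{44090624} + 93 = \frac{3452837761}{44090624}$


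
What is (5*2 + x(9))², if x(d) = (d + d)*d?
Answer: 29584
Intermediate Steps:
x(d) = 2*d² (x(d) = (2*d)*d = 2*d²)
(5*2 + x(9))² = (5*2 + 2*9²)² = (10 + 2*81)² = (10 + 162)² = 172² = 29584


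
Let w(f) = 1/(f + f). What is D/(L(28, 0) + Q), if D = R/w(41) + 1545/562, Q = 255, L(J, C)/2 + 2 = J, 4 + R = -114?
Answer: -5436367/172534 ≈ -31.509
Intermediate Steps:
R = -118 (R = -4 - 114 = -118)
L(J, C) = -4 + 2*J
w(f) = 1/(2*f)
D = -5436367/562 (D = -118/((½)/41) + 1545/562 = -118/((½)*(1/41)) + 1545*(1/562) = -118/1/82 + 1545/562 = -118*82 + 1545/562 = -9676 + 1545/562 = -5436367/562 ≈ -9673.3)
D/(L(28, 0) + Q) = -5436367/(562*((-4 + 2*28) + 255)) = -5436367/(562*((-4 + 56) + 255)) = -5436367/(562*(52 + 255)) = -5436367/562/307 = -5436367/562*1/307 = -5436367/172534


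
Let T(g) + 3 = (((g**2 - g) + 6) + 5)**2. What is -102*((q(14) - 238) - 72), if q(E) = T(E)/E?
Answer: -1678206/7 ≈ -2.3974e+5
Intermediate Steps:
T(g) = -3 + (11 + g**2 - g)**2 (T(g) = -3 + (((g**2 - g) + 6) + 5)**2 = -3 + ((6 + g**2 - g) + 5)**2 = -3 + (11 + g**2 - g)**2)
q(E) = (-3 + (11 + E**2 - E)**2)/E
-102*((q(14) - 238) - 72) = -102*(((-3 + (11 + 14**2 - 1*14)**2)/14 - 238) - 72) = -102*(((-3 + (11 + 196 - 14)**2)/14 - 238) - 72) = -102*(((-3 + 193**2)/14 - 238) - 72) = -102*(((-3 + 37249)/14 - 238) - 72) = -102*(((1/14)*37246 - 238) - 72) = -102*((18623/7 - 238) - 72) = -102*(16957/7 - 72) = -102*16453/7 = -1678206/7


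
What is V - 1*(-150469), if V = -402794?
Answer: -252325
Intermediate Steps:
V - 1*(-150469) = -402794 - 1*(-150469) = -402794 + 150469 = -252325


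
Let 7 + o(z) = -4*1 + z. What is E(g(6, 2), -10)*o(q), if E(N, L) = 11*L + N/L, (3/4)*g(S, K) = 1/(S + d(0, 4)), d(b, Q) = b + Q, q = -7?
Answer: 49506/25 ≈ 1980.2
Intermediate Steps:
o(z) = -11 + z (o(z) = -7 + (-4*1 + z) = -7 + (-4 + z) = -11 + z)
d(b, Q) = Q + b
g(S, K) = 4/(3*(4 + S)) (g(S, K) = 4/(3*(S + (4 + 0))) = 4/(3*(S + 4)) = 4/(3*(4 + S)))
E(g(6, 2), -10)*o(q) = (11*(-10) + (4/(3*(4 + 6)))/(-10))*(-11 - 7) = (-110 + ((4/3)/10)*(-⅒))*(-18) = (-110 + ((4/3)*(⅒))*(-⅒))*(-18) = (-110 + (2/15)*(-⅒))*(-18) = (-110 - 1/75)*(-18) = -8251/75*(-18) = 49506/25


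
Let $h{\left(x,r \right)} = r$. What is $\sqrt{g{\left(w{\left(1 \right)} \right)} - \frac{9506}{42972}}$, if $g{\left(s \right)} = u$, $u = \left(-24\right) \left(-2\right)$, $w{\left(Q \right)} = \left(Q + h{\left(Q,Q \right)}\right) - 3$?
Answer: $\frac{5 \sqrt{882279618}}{21486} \approx 6.9122$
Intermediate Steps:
$w{\left(Q \right)} = -3 + 2 Q$ ($w{\left(Q \right)} = \left(Q + Q\right) - 3 = 2 Q - 3 = -3 + 2 Q$)
$u = 48$
$g{\left(s \right)} = 48$
$\sqrt{g{\left(w{\left(1 \right)} \right)} - \frac{9506}{42972}} = \sqrt{48 - \frac{9506}{42972}} = \sqrt{48 - \frac{4753}{21486}} = \sqrt{\frac{1026575}{21486}} = \frac{5 \sqrt{882279618}}{21486}$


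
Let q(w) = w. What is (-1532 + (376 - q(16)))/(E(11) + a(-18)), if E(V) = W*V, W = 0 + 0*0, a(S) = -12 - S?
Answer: -586/3 ≈ -195.33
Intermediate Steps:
W = 0 (W = 0 + 0 = 0)
E(V) = 0 (E(V) = 0*V = 0)
(-1532 + (376 - q(16)))/(E(11) + a(-18)) = (-1532 + (376 - 1*16))/(0 + (-12 - 1*(-18))) = (-1532 + (376 - 16))/(0 + (-12 + 18)) = (-1532 + 360)/(0 + 6) = -1172/6 = (⅙)*(-1172) = -586/3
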